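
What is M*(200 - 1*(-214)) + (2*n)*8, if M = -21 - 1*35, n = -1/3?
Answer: -69568/3 ≈ -23189.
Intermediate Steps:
n = -⅓ (n = -1*⅓ = -⅓ ≈ -0.33333)
M = -56 (M = -21 - 35 = -56)
M*(200 - 1*(-214)) + (2*n)*8 = -56*(200 - 1*(-214)) + (2*(-⅓))*8 = -56*(200 + 214) - ⅔*8 = -56*414 - 16/3 = -23184 - 16/3 = -69568/3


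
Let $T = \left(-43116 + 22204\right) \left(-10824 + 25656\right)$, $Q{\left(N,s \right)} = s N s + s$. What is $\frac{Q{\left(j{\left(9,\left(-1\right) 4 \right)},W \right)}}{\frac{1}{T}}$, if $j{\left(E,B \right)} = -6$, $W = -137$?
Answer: $34971615062784$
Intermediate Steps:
$Q{\left(N,s \right)} = s + N s^{2}$ ($Q{\left(N,s \right)} = N s s + s = N s^{2} + s = s + N s^{2}$)
$T = -310166784$ ($T = \left(-20912\right) 14832 = -310166784$)
$\frac{Q{\left(j{\left(9,\left(-1\right) 4 \right)},W \right)}}{\frac{1}{T}} = \frac{\left(-137\right) \left(1 - -822\right)}{\frac{1}{-310166784}} = \frac{\left(-137\right) \left(1 + 822\right)}{- \frac{1}{310166784}} = \left(-137\right) 823 \left(-310166784\right) = \left(-112751\right) \left(-310166784\right) = 34971615062784$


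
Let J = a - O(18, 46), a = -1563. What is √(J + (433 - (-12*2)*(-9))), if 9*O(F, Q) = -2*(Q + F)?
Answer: I*√11986/3 ≈ 36.494*I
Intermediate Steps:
O(F, Q) = -2*F/9 - 2*Q/9 (O(F, Q) = (-2*(Q + F))/9 = (-2*(F + Q))/9 = (-2*F - 2*Q)/9 = -2*F/9 - 2*Q/9)
J = -13939/9 (J = -1563 - (-2/9*18 - 2/9*46) = -1563 - (-4 - 92/9) = -1563 - 1*(-128/9) = -1563 + 128/9 = -13939/9 ≈ -1548.8)
√(J + (433 - (-12*2)*(-9))) = √(-13939/9 + (433 - (-12*2)*(-9))) = √(-13939/9 + (433 - (-24)*(-9))) = √(-13939/9 + (433 - 1*216)) = √(-13939/9 + (433 - 216)) = √(-13939/9 + 217) = √(-11986/9) = I*√11986/3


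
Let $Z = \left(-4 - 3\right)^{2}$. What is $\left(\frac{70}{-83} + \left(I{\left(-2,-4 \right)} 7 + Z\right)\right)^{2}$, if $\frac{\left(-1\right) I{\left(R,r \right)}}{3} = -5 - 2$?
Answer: $\frac{262375204}{6889} \approx 38086.0$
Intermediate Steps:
$I{\left(R,r \right)} = 21$ ($I{\left(R,r \right)} = - 3 \left(-5 - 2\right) = \left(-3\right) \left(-7\right) = 21$)
$Z = 49$ ($Z = \left(-7\right)^{2} = 49$)
$\left(\frac{70}{-83} + \left(I{\left(-2,-4 \right)} 7 + Z\right)\right)^{2} = \left(\frac{70}{-83} + \left(21 \cdot 7 + 49\right)\right)^{2} = \left(70 \left(- \frac{1}{83}\right) + \left(147 + 49\right)\right)^{2} = \left(- \frac{70}{83} + 196\right)^{2} = \left(\frac{16198}{83}\right)^{2} = \frac{262375204}{6889}$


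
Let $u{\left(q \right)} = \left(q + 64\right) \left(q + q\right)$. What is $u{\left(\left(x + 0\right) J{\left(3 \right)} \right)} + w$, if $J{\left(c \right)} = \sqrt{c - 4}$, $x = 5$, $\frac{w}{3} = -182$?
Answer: $-596 + 640 i \approx -596.0 + 640.0 i$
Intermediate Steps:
$w = -546$ ($w = 3 \left(-182\right) = -546$)
$J{\left(c \right)} = \sqrt{-4 + c}$
$u{\left(q \right)} = 2 q \left(64 + q\right)$ ($u{\left(q \right)} = \left(64 + q\right) 2 q = 2 q \left(64 + q\right)$)
$u{\left(\left(x + 0\right) J{\left(3 \right)} \right)} + w = 2 \left(5 + 0\right) \sqrt{-4 + 3} \left(64 + \left(5 + 0\right) \sqrt{-4 + 3}\right) - 546 = 2 \cdot 5 \sqrt{-1} \left(64 + 5 \sqrt{-1}\right) - 546 = 2 \cdot 5 i \left(64 + 5 i\right) - 546 = 10 i \left(64 + 5 i\right) - 546 = -546 + 10 i \left(64 + 5 i\right)$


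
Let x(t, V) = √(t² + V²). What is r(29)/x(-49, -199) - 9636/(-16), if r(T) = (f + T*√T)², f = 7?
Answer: 2409/4 + 203*√1218058/21001 + 12219*√42002/21001 ≈ 732.16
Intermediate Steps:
x(t, V) = √(V² + t²)
r(T) = (7 + T^(3/2))² (r(T) = (7 + T*√T)² = (7 + T^(3/2))²)
r(29)/x(-49, -199) - 9636/(-16) = (7 + 29^(3/2))²/(√((-199)² + (-49)²)) - 9636/(-16) = (7 + 29*√29)²/(√(39601 + 2401)) - 9636*(-1/16) = (7 + 29*√29)²/(√42002) + 2409/4 = (7 + 29*√29)²*(√42002/42002) + 2409/4 = √42002*(7 + 29*√29)²/42002 + 2409/4 = 2409/4 + √42002*(7 + 29*√29)²/42002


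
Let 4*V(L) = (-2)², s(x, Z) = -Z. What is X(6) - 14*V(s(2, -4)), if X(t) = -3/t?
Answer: -29/2 ≈ -14.500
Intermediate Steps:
V(L) = 1 (V(L) = (¼)*(-2)² = (¼)*4 = 1)
X(6) - 14*V(s(2, -4)) = -3/6 - 14*1 = -3*⅙ - 14 = -½ - 14 = -29/2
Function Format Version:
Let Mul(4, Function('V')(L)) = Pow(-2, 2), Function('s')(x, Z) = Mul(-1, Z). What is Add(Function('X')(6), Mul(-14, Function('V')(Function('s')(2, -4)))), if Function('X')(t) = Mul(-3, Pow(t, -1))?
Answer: Rational(-29, 2) ≈ -14.500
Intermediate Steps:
Function('V')(L) = 1 (Function('V')(L) = Mul(Rational(1, 4), Pow(-2, 2)) = Mul(Rational(1, 4), 4) = 1)
Add(Function('X')(6), Mul(-14, Function('V')(Function('s')(2, -4)))) = Add(Mul(-3, Pow(6, -1)), Mul(-14, 1)) = Add(Mul(-3, Rational(1, 6)), -14) = Add(Rational(-1, 2), -14) = Rational(-29, 2)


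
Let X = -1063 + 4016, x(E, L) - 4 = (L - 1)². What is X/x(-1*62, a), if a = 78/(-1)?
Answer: 2953/6245 ≈ 0.47286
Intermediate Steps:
a = -78 (a = 78*(-1) = -78)
x(E, L) = 4 + (-1 + L)² (x(E, L) = 4 + (L - 1)² = 4 + (-1 + L)²)
X = 2953
X/x(-1*62, a) = 2953/(4 + (-1 - 78)²) = 2953/(4 + (-79)²) = 2953/(4 + 6241) = 2953/6245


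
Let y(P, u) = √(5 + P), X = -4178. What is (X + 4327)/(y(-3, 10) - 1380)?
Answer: -102810/952199 - 149*√2/1904398 ≈ -0.10808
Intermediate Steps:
(X + 4327)/(y(-3, 10) - 1380) = (-4178 + 4327)/(√(5 - 3) - 1380) = 149/(√2 - 1380) = 149/(-1380 + √2)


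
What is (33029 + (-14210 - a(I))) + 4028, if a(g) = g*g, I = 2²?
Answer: 22831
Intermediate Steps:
I = 4
a(g) = g²
(33029 + (-14210 - a(I))) + 4028 = (33029 + (-14210 - 1*4²)) + 4028 = (33029 + (-14210 - 1*16)) + 4028 = (33029 + (-14210 - 16)) + 4028 = (33029 - 14226) + 4028 = 18803 + 4028 = 22831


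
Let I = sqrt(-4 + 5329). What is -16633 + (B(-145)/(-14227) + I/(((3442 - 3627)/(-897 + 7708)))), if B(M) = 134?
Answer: -236637825/14227 - 6811*sqrt(213)/37 ≈ -19320.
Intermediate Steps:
I = 5*sqrt(213) (I = sqrt(5325) = 5*sqrt(213) ≈ 72.973)
-16633 + (B(-145)/(-14227) + I/(((3442 - 3627)/(-897 + 7708)))) = -16633 + (134/(-14227) + (5*sqrt(213))/(((3442 - 3627)/(-897 + 7708)))) = -16633 + (134*(-1/14227) + (5*sqrt(213))/((-185/6811))) = -16633 + (-134/14227 + (5*sqrt(213))/((-185*1/6811))) = -16633 + (-134/14227 + (5*sqrt(213))/(-185/6811)) = -16633 + (-134/14227 + (5*sqrt(213))*(-6811/185)) = -16633 + (-134/14227 - 6811*sqrt(213)/37) = -236637825/14227 - 6811*sqrt(213)/37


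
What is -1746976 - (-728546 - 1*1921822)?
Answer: 903392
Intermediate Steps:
-1746976 - (-728546 - 1*1921822) = -1746976 - (-728546 - 1921822) = -1746976 - 1*(-2650368) = -1746976 + 2650368 = 903392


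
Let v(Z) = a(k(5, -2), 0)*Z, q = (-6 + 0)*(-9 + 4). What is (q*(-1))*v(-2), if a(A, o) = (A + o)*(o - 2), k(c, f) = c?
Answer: -600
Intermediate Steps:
q = 30 (q = -6*(-5) = 30)
a(A, o) = (-2 + o)*(A + o) (a(A, o) = (A + o)*(-2 + o) = (-2 + o)*(A + o))
v(Z) = -10*Z (v(Z) = (0**2 - 2*5 - 2*0 + 5*0)*Z = (0 - 10 + 0 + 0)*Z = -10*Z)
(q*(-1))*v(-2) = (30*(-1))*(-10*(-2)) = -30*20 = -600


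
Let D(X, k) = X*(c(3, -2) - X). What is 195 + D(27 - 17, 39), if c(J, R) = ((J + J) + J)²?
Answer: 905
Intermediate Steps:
c(J, R) = 9*J² (c(J, R) = (2*J + J)² = (3*J)² = 9*J²)
D(X, k) = X*(81 - X) (D(X, k) = X*(9*3² - X) = X*(9*9 - X) = X*(81 - X))
195 + D(27 - 17, 39) = 195 + (27 - 17)*(81 - (27 - 17)) = 195 + 10*(81 - 1*10) = 195 + 10*(81 - 10) = 195 + 10*71 = 195 + 710 = 905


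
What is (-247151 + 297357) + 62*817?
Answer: 100860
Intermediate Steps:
(-247151 + 297357) + 62*817 = 50206 + 50654 = 100860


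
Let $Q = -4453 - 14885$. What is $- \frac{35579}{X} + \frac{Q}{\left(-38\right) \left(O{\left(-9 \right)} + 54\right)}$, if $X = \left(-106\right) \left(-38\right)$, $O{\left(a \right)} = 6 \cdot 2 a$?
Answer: $- \frac{661849}{36252} \approx -18.257$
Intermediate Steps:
$O{\left(a \right)} = 12 a$
$Q = -19338$ ($Q = -4453 - 14885 = -19338$)
$X = 4028$
$- \frac{35579}{X} + \frac{Q}{\left(-38\right) \left(O{\left(-9 \right)} + 54\right)} = - \frac{35579}{4028} - \frac{19338}{\left(-38\right) \left(12 \left(-9\right) + 54\right)} = \left(-35579\right) \frac{1}{4028} - \frac{19338}{\left(-38\right) \left(-108 + 54\right)} = - \frac{35579}{4028} - \frac{19338}{\left(-38\right) \left(-54\right)} = - \frac{35579}{4028} - \frac{19338}{2052} = - \frac{35579}{4028} - \frac{3223}{342} = - \frac{661849}{36252}$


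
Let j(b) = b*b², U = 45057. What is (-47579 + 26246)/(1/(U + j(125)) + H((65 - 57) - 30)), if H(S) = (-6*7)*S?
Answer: -42627216606/1846320169 ≈ -23.088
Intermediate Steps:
j(b) = b³
H(S) = -42*S
(-47579 + 26246)/(1/(U + j(125)) + H((65 - 57) - 30)) = (-47579 + 26246)/(1/(45057 + 125³) - 42*((65 - 57) - 30)) = -21333/(1/(45057 + 1953125) - 42*(8 - 30)) = -21333/(1/1998182 - 42*(-22)) = -21333/(1/1998182 + 924) = -21333/1846320169/1998182 = -21333*1998182/1846320169 = -42627216606/1846320169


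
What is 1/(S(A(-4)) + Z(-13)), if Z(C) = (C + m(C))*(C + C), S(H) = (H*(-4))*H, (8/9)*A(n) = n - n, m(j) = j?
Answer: 1/676 ≈ 0.0014793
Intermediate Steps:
A(n) = 0 (A(n) = 9*(n - n)/8 = (9/8)*0 = 0)
S(H) = -4*H**2 (S(H) = (-4*H)*H = -4*H**2)
Z(C) = 4*C**2 (Z(C) = (C + C)*(C + C) = (2*C)*(2*C) = 4*C**2)
1/(S(A(-4)) + Z(-13)) = 1/(-4*0**2 + 4*(-13)**2) = 1/(-4*0 + 4*169) = 1/(0 + 676) = 1/676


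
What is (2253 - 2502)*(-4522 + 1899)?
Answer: 653127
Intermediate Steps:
(2253 - 2502)*(-4522 + 1899) = -249*(-2623) = 653127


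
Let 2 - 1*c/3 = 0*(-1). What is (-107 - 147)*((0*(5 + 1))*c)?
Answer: 0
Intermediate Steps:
c = 6 (c = 6 - 0*(-1) = 6 - 3*0 = 6 + 0 = 6)
(-107 - 147)*((0*(5 + 1))*c) = (-107 - 147)*((0*(5 + 1))*6) = -254*0*6*6 = -0*6 = -254*0 = 0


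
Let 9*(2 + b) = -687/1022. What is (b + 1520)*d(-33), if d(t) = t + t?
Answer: -51193549/511 ≈ -1.0018e+5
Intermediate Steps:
d(t) = 2*t
b = -6361/3066 (b = -2 + (-687/1022)/9 = -2 + (-687*1/1022)/9 = -2 + (⅑)*(-687/1022) = -2 - 229/3066 = -6361/3066 ≈ -2.0747)
(b + 1520)*d(-33) = (-6361/3066 + 1520)*(2*(-33)) = (4653959/3066)*(-66) = -51193549/511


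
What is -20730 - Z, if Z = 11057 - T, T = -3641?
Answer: -35428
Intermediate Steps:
Z = 14698 (Z = 11057 - 1*(-3641) = 11057 + 3641 = 14698)
-20730 - Z = -20730 - 1*14698 = -20730 - 14698 = -35428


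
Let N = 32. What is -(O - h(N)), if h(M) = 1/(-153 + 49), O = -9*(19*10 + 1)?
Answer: 178775/104 ≈ 1719.0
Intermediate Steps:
O = -1719 (O = -9*(190 + 1) = -9*191 = -1719)
h(M) = -1/104 (h(M) = 1/(-104) = -1/104)
-(O - h(N)) = -(-1719 - 1*(-1/104)) = -(-1719 + 1/104) = -1*(-178775/104) = 178775/104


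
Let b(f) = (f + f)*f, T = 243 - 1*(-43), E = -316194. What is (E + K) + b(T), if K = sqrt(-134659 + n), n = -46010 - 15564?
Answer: -152602 + I*sqrt(196233) ≈ -1.526e+5 + 442.98*I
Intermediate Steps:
n = -61574
T = 286 (T = 243 + 43 = 286)
K = I*sqrt(196233) (K = sqrt(-134659 - 61574) = sqrt(-196233) = I*sqrt(196233) ≈ 442.98*I)
b(f) = 2*f**2 (b(f) = (2*f)*f = 2*f**2)
(E + K) + b(T) = (-316194 + I*sqrt(196233)) + 2*286**2 = (-316194 + I*sqrt(196233)) + 2*81796 = (-316194 + I*sqrt(196233)) + 163592 = -152602 + I*sqrt(196233)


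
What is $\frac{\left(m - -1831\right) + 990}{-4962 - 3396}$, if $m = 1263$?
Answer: $- \frac{2042}{4179} \approx -0.48863$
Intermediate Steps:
$\frac{\left(m - -1831\right) + 990}{-4962 - 3396} = \frac{\left(1263 - -1831\right) + 990}{-4962 - 3396} = \frac{\left(1263 + 1831\right) + 990}{-8358} = \left(3094 + 990\right) \left(- \frac{1}{8358}\right) = 4084 \left(- \frac{1}{8358}\right) = - \frac{2042}{4179}$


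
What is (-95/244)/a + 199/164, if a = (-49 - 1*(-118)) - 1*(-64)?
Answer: 21192/17507 ≈ 1.2105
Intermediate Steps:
a = 133 (a = (-49 + 118) + 64 = 69 + 64 = 133)
(-95/244)/a + 199/164 = -95/244/133 + 199/164 = -95*1/244*(1/133) + 199*(1/164) = -95/244*1/133 + 199/164 = -5/1708 + 199/164 = 21192/17507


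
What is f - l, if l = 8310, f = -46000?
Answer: -54310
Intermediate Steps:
f - l = -46000 - 1*8310 = -46000 - 8310 = -54310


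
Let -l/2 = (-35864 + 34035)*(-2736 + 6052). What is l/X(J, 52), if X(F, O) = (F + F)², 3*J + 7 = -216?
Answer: 27292338/49729 ≈ 548.82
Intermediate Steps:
J = -223/3 (J = -7/3 + (⅓)*(-216) = -7/3 - 72 = -223/3 ≈ -74.333)
X(F, O) = 4*F² (X(F, O) = (2*F)² = 4*F²)
l = 12129928 (l = -2*(-35864 + 34035)*(-2736 + 6052) = -(-3658)*3316 = -2*(-6064964) = 12129928)
l/X(J, 52) = 12129928/((4*(-223/3)²)) = 12129928/((4*(49729/9))) = 12129928/(198916/9) = 12129928*(9/198916) = 27292338/49729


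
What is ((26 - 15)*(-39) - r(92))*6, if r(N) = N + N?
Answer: -3678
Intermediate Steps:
r(N) = 2*N
((26 - 15)*(-39) - r(92))*6 = ((26 - 15)*(-39) - 2*92)*6 = (11*(-39) - 1*184)*6 = (-429 - 184)*6 = -613*6 = -3678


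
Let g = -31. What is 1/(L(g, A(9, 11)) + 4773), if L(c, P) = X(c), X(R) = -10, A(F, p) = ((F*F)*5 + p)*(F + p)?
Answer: 1/4763 ≈ 0.00020995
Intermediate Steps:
A(F, p) = (F + p)*(p + 5*F**2) (A(F, p) = (F**2*5 + p)*(F + p) = (5*F**2 + p)*(F + p) = (p + 5*F**2)*(F + p) = (F + p)*(p + 5*F**2))
L(c, P) = -10
1/(L(g, A(9, 11)) + 4773) = 1/(-10 + 4773) = 1/4763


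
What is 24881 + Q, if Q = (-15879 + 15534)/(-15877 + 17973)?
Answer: 52150231/2096 ≈ 24881.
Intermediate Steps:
Q = -345/2096 ≈ -0.16460
24881 + Q = 24881 - 345/2096 = 52150231/2096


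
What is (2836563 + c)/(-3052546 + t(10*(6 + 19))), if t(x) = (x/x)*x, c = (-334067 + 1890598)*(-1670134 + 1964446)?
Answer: -152702862745/1017432 ≈ -1.5009e+5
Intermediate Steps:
c = 458105751672 (c = 1556531*294312 = 458105751672)
t(x) = x (t(x) = 1*x = x)
(2836563 + c)/(-3052546 + t(10*(6 + 19))) = (2836563 + 458105751672)/(-3052546 + 10*(6 + 19)) = 458108588235/(-3052546 + 10*25) = 458108588235/(-3052546 + 250) = 458108588235/(-3052296) = 458108588235*(-1/3052296) = -152702862745/1017432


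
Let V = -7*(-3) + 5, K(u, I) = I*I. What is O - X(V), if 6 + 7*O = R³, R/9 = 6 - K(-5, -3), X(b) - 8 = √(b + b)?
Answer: -19745/7 - 2*√13 ≈ -2827.9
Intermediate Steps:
K(u, I) = I²
V = 26 (V = 21 + 5 = 26)
X(b) = 8 + √2*√b (X(b) = 8 + √(b + b) = 8 + √(2*b) = 8 + √2*√b)
R = -27 (R = 9*(6 - 1*(-3)²) = 9*(6 - 1*9) = 9*(6 - 9) = 9*(-3) = -27)
O = -19689/7 (O = -6/7 + (⅐)*(-27)³ = -6/7 + (⅐)*(-19683) = -6/7 - 19683/7 = -19689/7 ≈ -2812.7)
O - X(V) = -19689/7 - (8 + √2*√26) = -19689/7 - (8 + 2*√13) = -19689/7 + (-8 - 2*√13) = -19745/7 - 2*√13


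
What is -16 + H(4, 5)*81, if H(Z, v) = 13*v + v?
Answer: 5654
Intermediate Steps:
H(Z, v) = 14*v
-16 + H(4, 5)*81 = -16 + (14*5)*81 = -16 + 70*81 = -16 + 5670 = 5654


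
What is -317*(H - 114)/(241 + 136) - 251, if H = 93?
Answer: -87970/377 ≈ -233.34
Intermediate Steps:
-317*(H - 114)/(241 + 136) - 251 = -317*(93 - 114)/(241 + 136) - 251 = -(-6657)/377 - 251 = -317*(-21/377) - 251 = 6657/377 - 251 = -87970/377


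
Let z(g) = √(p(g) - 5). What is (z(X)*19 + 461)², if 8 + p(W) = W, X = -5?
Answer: 206023 + 52554*I*√2 ≈ 2.0602e+5 + 74323.0*I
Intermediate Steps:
p(W) = -8 + W
z(g) = √(-13 + g) (z(g) = √((-8 + g) - 5) = √(-13 + g))
(z(X)*19 + 461)² = (√(-13 - 5)*19 + 461)² = (√(-18)*19 + 461)² = ((3*I*√2)*19 + 461)² = (57*I*√2 + 461)² = (461 + 57*I*√2)²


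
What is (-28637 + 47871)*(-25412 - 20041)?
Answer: -874243002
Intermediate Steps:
(-28637 + 47871)*(-25412 - 20041) = 19234*(-45453) = -874243002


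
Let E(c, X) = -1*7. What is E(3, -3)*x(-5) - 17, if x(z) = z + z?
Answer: 53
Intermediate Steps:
x(z) = 2*z
E(c, X) = -7
E(3, -3)*x(-5) - 17 = -14*(-5) - 17 = -7*(-10) - 17 = 70 - 17 = 53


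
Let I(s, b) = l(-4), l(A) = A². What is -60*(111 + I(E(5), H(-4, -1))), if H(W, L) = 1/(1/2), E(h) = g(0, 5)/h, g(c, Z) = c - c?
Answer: -7620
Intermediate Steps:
g(c, Z) = 0
E(h) = 0 (E(h) = 0/h = 0)
H(W, L) = 2 (H(W, L) = 1/(½) = 2)
I(s, b) = 16 (I(s, b) = (-4)² = 16)
-60*(111 + I(E(5), H(-4, -1))) = -60*(111 + 16) = -60*127 = -7620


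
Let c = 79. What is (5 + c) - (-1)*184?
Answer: 268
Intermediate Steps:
(5 + c) - (-1)*184 = (5 + 79) - (-1)*184 = 84 - 1*(-184) = 84 + 184 = 268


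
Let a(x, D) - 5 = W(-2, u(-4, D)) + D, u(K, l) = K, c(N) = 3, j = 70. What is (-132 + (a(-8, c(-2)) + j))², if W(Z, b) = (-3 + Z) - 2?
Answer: 3721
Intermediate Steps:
W(Z, b) = -5 + Z
a(x, D) = -2 + D (a(x, D) = 5 + ((-5 - 2) + D) = 5 + (-7 + D) = -2 + D)
(-132 + (a(-8, c(-2)) + j))² = (-132 + ((-2 + 3) + 70))² = (-132 + (1 + 70))² = (-132 + 71)² = (-61)² = 3721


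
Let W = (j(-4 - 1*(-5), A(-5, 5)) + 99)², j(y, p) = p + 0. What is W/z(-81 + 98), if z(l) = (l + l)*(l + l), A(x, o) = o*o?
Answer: 3844/289 ≈ 13.301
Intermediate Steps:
A(x, o) = o²
z(l) = 4*l² (z(l) = (2*l)*(2*l) = 4*l²)
j(y, p) = p
W = 15376 (W = (5² + 99)² = (25 + 99)² = 124² = 15376)
W/z(-81 + 98) = 15376/((4*(-81 + 98)²)) = 15376/((4*17²)) = 15376/((4*289)) = 15376/1156 = 15376*(1/1156) = 3844/289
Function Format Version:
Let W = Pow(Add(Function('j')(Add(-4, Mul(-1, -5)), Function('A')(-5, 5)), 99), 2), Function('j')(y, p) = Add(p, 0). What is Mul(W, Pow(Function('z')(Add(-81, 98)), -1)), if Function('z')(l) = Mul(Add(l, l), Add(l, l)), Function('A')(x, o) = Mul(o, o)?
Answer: Rational(3844, 289) ≈ 13.301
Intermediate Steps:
Function('A')(x, o) = Pow(o, 2)
Function('z')(l) = Mul(4, Pow(l, 2)) (Function('z')(l) = Mul(Mul(2, l), Mul(2, l)) = Mul(4, Pow(l, 2)))
Function('j')(y, p) = p
W = 15376 (W = Pow(Add(Pow(5, 2), 99), 2) = Pow(Add(25, 99), 2) = Pow(124, 2) = 15376)
Mul(W, Pow(Function('z')(Add(-81, 98)), -1)) = Mul(15376, Pow(Mul(4, Pow(Add(-81, 98), 2)), -1)) = Mul(15376, Pow(Mul(4, Pow(17, 2)), -1)) = Mul(15376, Pow(Mul(4, 289), -1)) = Mul(15376, Pow(1156, -1)) = Mul(15376, Rational(1, 1156)) = Rational(3844, 289)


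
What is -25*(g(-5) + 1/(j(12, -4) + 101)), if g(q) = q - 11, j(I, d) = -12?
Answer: 35575/89 ≈ 399.72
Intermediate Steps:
g(q) = -11 + q
-25*(g(-5) + 1/(j(12, -4) + 101)) = -25*((-11 - 5) + 1/(-12 + 101)) = -25*(-16 + 1/89) = -25*(-1423/89) = 35575/89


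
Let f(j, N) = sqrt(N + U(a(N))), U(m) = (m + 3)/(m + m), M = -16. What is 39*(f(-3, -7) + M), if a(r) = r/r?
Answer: -624 + 39*I*sqrt(5) ≈ -624.0 + 87.207*I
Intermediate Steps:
a(r) = 1
U(m) = (3 + m)/(2*m) (U(m) = (3 + m)/((2*m)) = (3 + m)*(1/(2*m)) = (3 + m)/(2*m))
f(j, N) = sqrt(2 + N) (f(j, N) = sqrt(N + (1/2)*(3 + 1)/1) = sqrt(N + (1/2)*1*4) = sqrt(N + 2) = sqrt(2 + N))
39*(f(-3, -7) + M) = 39*(sqrt(2 - 7) - 16) = 39*(sqrt(-5) - 16) = 39*(I*sqrt(5) - 16) = 39*(-16 + I*sqrt(5)) = -624 + 39*I*sqrt(5)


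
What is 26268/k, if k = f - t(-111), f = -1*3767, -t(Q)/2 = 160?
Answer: -8756/1149 ≈ -7.6205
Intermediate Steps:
t(Q) = -320 (t(Q) = -2*160 = -320)
f = -3767
k = -3447 (k = -3767 - 1*(-320) = -3767 + 320 = -3447)
26268/k = 26268/(-3447) = 26268*(-1/3447) = -8756/1149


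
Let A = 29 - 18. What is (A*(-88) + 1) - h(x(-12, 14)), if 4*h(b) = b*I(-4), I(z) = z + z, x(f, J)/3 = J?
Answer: -883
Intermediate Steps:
A = 11
x(f, J) = 3*J
I(z) = 2*z
h(b) = -2*b (h(b) = (b*(2*(-4)))/4 = (b*(-8))/4 = (-8*b)/4 = -2*b)
(A*(-88) + 1) - h(x(-12, 14)) = (11*(-88) + 1) - (-2)*3*14 = (-968 + 1) - (-2)*42 = -967 - 1*(-84) = -967 + 84 = -883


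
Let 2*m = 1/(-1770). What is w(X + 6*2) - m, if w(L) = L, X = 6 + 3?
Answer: 74341/3540 ≈ 21.000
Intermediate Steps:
X = 9
m = -1/3540 (m = (½)/(-1770) = (½)*(-1/1770) = -1/3540 ≈ -0.00028249)
w(X + 6*2) - m = (9 + 6*2) - 1*(-1/3540) = (9 + 12) + 1/3540 = 21 + 1/3540 = 74341/3540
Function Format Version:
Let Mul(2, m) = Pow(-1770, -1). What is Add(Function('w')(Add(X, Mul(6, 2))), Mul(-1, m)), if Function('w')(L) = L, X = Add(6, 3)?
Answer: Rational(74341, 3540) ≈ 21.000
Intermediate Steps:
X = 9
m = Rational(-1, 3540) (m = Mul(Rational(1, 2), Pow(-1770, -1)) = Mul(Rational(1, 2), Rational(-1, 1770)) = Rational(-1, 3540) ≈ -0.00028249)
Add(Function('w')(Add(X, Mul(6, 2))), Mul(-1, m)) = Add(Add(9, Mul(6, 2)), Mul(-1, Rational(-1, 3540))) = Add(Add(9, 12), Rational(1, 3540)) = Add(21, Rational(1, 3540)) = Rational(74341, 3540)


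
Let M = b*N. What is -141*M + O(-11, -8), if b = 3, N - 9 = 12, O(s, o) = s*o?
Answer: -8795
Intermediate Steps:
O(s, o) = o*s
N = 21 (N = 9 + 12 = 21)
M = 63 (M = 3*21 = 63)
-141*M + O(-11, -8) = -141*63 - 8*(-11) = -8883 + 88 = -8795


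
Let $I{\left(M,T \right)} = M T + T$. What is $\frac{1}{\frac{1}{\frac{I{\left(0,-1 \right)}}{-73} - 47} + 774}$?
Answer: $\frac{3430}{2654747} \approx 0.001292$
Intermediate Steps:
$I{\left(M,T \right)} = T + M T$
$\frac{1}{\frac{1}{\frac{I{\left(0,-1 \right)}}{-73} - 47} + 774} = \frac{1}{\frac{1}{\frac{\left(-1\right) \left(1 + 0\right)}{-73} - 47} + 774} = \frac{1}{\frac{1}{\left(-1\right) 1 \left(- \frac{1}{73}\right) - 47} + 774} = \frac{1}{\frac{1}{\left(-1\right) \left(- \frac{1}{73}\right) - 47} + 774} = \frac{1}{\frac{1}{\frac{1}{73} - 47} + 774} = \frac{1}{\frac{1}{- \frac{3430}{73}} + 774} = \frac{1}{- \frac{73}{3430} + 774} = \frac{1}{\frac{2654747}{3430}} = \frac{3430}{2654747}$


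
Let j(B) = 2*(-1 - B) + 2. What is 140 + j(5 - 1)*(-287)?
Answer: 2436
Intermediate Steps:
j(B) = -2*B (j(B) = (-2 - 2*B) + 2 = -2*B)
140 + j(5 - 1)*(-287) = 140 - 2*(5 - 1)*(-287) = 140 - 2*4*(-287) = 140 - 8*(-287) = 140 + 2296 = 2436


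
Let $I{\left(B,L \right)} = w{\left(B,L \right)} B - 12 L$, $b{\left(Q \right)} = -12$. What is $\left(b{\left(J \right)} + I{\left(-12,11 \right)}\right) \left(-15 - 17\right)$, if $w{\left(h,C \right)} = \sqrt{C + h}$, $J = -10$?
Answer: $4608 + 384 i \approx 4608.0 + 384.0 i$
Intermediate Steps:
$I{\left(B,L \right)} = - 12 L + B \sqrt{B + L}$ ($I{\left(B,L \right)} = \sqrt{L + B} B - 12 L = \sqrt{B + L} B - 12 L = B \sqrt{B + L} - 12 L = - 12 L + B \sqrt{B + L}$)
$\left(b{\left(J \right)} + I{\left(-12,11 \right)}\right) \left(-15 - 17\right) = \left(-12 - \left(132 + 12 \sqrt{-12 + 11}\right)\right) \left(-15 - 17\right) = \left(-12 - \left(132 + 12 \sqrt{-1}\right)\right) \left(-32\right) = \left(-12 - \left(132 + 12 i\right)\right) \left(-32\right) = \left(-144 - 12 i\right) \left(-32\right) = 4608 + 384 i$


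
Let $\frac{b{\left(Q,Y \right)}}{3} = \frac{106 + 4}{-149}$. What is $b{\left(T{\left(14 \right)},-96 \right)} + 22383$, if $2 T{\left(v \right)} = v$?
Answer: $\frac{3334737}{149} \approx 22381.0$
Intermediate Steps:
$T{\left(v \right)} = \frac{v}{2}$
$b{\left(Q,Y \right)} = - \frac{330}{149}$ ($b{\left(Q,Y \right)} = 3 \frac{106 + 4}{-149} = 3 \cdot 110 \left(- \frac{1}{149}\right) = 3 \left(- \frac{110}{149}\right) = - \frac{330}{149}$)
$b{\left(T{\left(14 \right)},-96 \right)} + 22383 = - \frac{330}{149} + 22383 = \frac{3334737}{149}$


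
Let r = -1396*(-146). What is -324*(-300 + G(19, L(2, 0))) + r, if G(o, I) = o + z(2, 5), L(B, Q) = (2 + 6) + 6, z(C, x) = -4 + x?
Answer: 294536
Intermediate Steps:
r = 203816
L(B, Q) = 14 (L(B, Q) = 8 + 6 = 14)
G(o, I) = 1 + o (G(o, I) = o + (-4 + 5) = o + 1 = 1 + o)
-324*(-300 + G(19, L(2, 0))) + r = -324*(-300 + (1 + 19)) + 203816 = -324*(-300 + 20) + 203816 = -324*(-280) + 203816 = 90720 + 203816 = 294536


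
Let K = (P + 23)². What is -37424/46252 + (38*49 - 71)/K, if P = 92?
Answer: -103023767/152920675 ≈ -0.67371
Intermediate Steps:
K = 13225 (K = (92 + 23)² = 115² = 13225)
-37424/46252 + (38*49 - 71)/K = -37424/46252 + (38*49 - 71)/13225 = -37424*1/46252 + (1862 - 71)*(1/13225) = -9356/11563 + 1791*(1/13225) = -9356/11563 + 1791/13225 = -103023767/152920675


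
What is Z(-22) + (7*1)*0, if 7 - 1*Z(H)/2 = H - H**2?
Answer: 1026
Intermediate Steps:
Z(H) = 14 - 2*H + 2*H**2 (Z(H) = 14 - 2*(H - H**2) = 14 + (-2*H + 2*H**2) = 14 - 2*H + 2*H**2)
Z(-22) + (7*1)*0 = (14 - 2*(-22) + 2*(-22)**2) + (7*1)*0 = (14 + 44 + 2*484) + 7*0 = (14 + 44 + 968) + 0 = 1026 + 0 = 1026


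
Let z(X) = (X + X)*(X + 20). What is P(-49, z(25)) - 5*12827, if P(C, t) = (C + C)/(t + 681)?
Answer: -187979783/2931 ≈ -64135.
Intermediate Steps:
z(X) = 2*X*(20 + X) (z(X) = (2*X)*(20 + X) = 2*X*(20 + X))
P(C, t) = 2*C/(681 + t) (P(C, t) = (2*C)/(681 + t) = 2*C/(681 + t))
P(-49, z(25)) - 5*12827 = 2*(-49)/(681 + 2*25*(20 + 25)) - 5*12827 = 2*(-49)/(681 + 2*25*45) - 1*64135 = 2*(-49)/(681 + 2250) - 64135 = 2*(-49)/2931 - 64135 = 2*(-49)*(1/2931) - 64135 = -98/2931 - 64135 = -187979783/2931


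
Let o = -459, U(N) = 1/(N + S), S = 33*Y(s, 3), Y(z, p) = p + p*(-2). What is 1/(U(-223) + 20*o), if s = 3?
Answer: -322/2955961 ≈ -0.00010893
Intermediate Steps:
Y(z, p) = -p (Y(z, p) = p - 2*p = -p)
S = -99 (S = 33*(-1*3) = 33*(-3) = -99)
U(N) = 1/(-99 + N) (U(N) = 1/(N - 99) = 1/(-99 + N))
1/(U(-223) + 20*o) = 1/(1/(-99 - 223) + 20*(-459)) = 1/(1/(-322) - 9180) = 1/(-1/322 - 9180) = 1/(-2955961/322) = -322/2955961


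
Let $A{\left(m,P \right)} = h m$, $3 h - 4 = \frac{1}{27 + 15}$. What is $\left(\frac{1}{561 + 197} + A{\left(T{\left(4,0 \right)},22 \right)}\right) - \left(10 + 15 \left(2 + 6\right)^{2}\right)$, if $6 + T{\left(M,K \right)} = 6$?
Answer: $- \frac{735259}{758} \approx -970.0$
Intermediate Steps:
$h = \frac{169}{126}$ ($h = \frac{4}{3} + \frac{1}{3 \left(27 + 15\right)} = \frac{4}{3} + \frac{1}{3 \cdot 42} = \frac{4}{3} + \frac{1}{3} \cdot \frac{1}{42} = \frac{4}{3} + \frac{1}{126} = \frac{169}{126} \approx 1.3413$)
$T{\left(M,K \right)} = 0$ ($T{\left(M,K \right)} = -6 + 6 = 0$)
$A{\left(m,P \right)} = \frac{169 m}{126}$
$\left(\frac{1}{561 + 197} + A{\left(T{\left(4,0 \right)},22 \right)}\right) - \left(10 + 15 \left(2 + 6\right)^{2}\right) = \left(\frac{1}{561 + 197} + \frac{169}{126} \cdot 0\right) - \left(10 + 15 \left(2 + 6\right)^{2}\right) = \left(\frac{1}{758} + 0\right) - \left(10 + 15 \cdot 8^{2}\right) = \left(\frac{1}{758} + 0\right) - 970 = \frac{1}{758} - 970 = - \frac{735259}{758}$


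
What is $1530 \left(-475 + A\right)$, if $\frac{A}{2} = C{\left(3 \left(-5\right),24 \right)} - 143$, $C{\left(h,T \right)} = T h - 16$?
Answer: $-2314890$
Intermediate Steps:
$C{\left(h,T \right)} = -16 + T h$
$A = -1038$ ($A = 2 \left(\left(-16 + 24 \cdot 3 \left(-5\right)\right) - 143\right) = 2 \left(\left(-16 + 24 \left(-15\right)\right) - 143\right) = 2 \left(\left(-16 - 360\right) - 143\right) = 2 \left(-376 - 143\right) = 2 \left(-519\right) = -1038$)
$1530 \left(-475 + A\right) = 1530 \left(-475 - 1038\right) = 1530 \left(-1513\right) = -2314890$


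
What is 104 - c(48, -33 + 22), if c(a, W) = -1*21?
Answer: 125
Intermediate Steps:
c(a, W) = -21
104 - c(48, -33 + 22) = 104 - 1*(-21) = 104 + 21 = 125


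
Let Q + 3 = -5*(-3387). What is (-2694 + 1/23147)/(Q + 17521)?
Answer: -62358017/797483591 ≈ -0.078193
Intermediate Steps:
Q = 16932 (Q = -3 - 5*(-3387) = -3 + 16935 = 16932)
(-2694 + 1/23147)/(Q + 17521) = (-2694 + 1/23147)/(16932 + 17521) = (-2694 + 1/23147)/34453 = -62358017/23147*1/34453 = -62358017/797483591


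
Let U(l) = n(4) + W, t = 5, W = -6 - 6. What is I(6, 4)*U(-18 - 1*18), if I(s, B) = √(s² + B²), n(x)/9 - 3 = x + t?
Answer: 192*√13 ≈ 692.27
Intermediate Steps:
W = -12
n(x) = 72 + 9*x (n(x) = 27 + 9*(x + 5) = 27 + 9*(5 + x) = 27 + (45 + 9*x) = 72 + 9*x)
U(l) = 96 (U(l) = (72 + 9*4) - 12 = (72 + 36) - 12 = 108 - 12 = 96)
I(s, B) = √(B² + s²)
I(6, 4)*U(-18 - 1*18) = √(4² + 6²)*96 = √(16 + 36)*96 = √52*96 = (2*√13)*96 = 192*√13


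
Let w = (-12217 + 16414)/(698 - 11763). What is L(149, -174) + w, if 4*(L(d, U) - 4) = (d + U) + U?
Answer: -2041683/44260 ≈ -46.129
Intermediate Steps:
L(d, U) = 4 + U/2 + d/4 (L(d, U) = 4 + ((d + U) + U)/4 = 4 + ((U + d) + U)/4 = 4 + (d + 2*U)/4 = 4 + (U/2 + d/4) = 4 + U/2 + d/4)
w = -4197/11065 (w = 4197/(-11065) = 4197*(-1/11065) = -4197/11065 ≈ -0.37930)
L(149, -174) + w = (4 + (½)*(-174) + (¼)*149) - 4197/11065 = (4 - 87 + 149/4) - 4197/11065 = -183/4 - 4197/11065 = -2041683/44260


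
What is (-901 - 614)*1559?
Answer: -2361885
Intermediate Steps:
(-901 - 614)*1559 = -1515*1559 = -2361885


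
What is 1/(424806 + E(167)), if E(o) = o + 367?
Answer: 1/425340 ≈ 2.3511e-6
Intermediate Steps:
E(o) = 367 + o
1/(424806 + E(167)) = 1/(424806 + (367 + 167)) = 1/(424806 + 534) = 1/425340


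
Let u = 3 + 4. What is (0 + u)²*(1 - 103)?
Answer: -4998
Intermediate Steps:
u = 7
(0 + u)²*(1 - 103) = (0 + 7)²*(1 - 103) = 7²*(-102) = 49*(-102) = -4998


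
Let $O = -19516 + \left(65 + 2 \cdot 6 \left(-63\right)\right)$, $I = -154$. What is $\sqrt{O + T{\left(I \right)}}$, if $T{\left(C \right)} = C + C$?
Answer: $i \sqrt{20515} \approx 143.23 i$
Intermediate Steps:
$O = -20207$ ($O = -19516 + \left(65 + 12 \left(-63\right)\right) = -19516 + \left(65 - 756\right) = -19516 - 691 = -20207$)
$T{\left(C \right)} = 2 C$
$\sqrt{O + T{\left(I \right)}} = \sqrt{-20207 + 2 \left(-154\right)} = \sqrt{-20207 - 308} = \sqrt{-20515} = i \sqrt{20515}$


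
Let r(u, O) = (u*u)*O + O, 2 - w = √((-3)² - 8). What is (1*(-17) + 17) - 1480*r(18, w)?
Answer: -481000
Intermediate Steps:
w = 1 (w = 2 - √((-3)² - 8) = 2 - √(9 - 8) = 2 - √1 = 2 - 1*1 = 2 - 1 = 1)
r(u, O) = O + O*u² (r(u, O) = u²*O + O = O*u² + O = O + O*u²)
(1*(-17) + 17) - 1480*r(18, w) = (1*(-17) + 17) - 1480*(1 + 18²) = (-17 + 17) - 1480*(1 + 324) = 0 - 1480*325 = 0 - 481000 = -481000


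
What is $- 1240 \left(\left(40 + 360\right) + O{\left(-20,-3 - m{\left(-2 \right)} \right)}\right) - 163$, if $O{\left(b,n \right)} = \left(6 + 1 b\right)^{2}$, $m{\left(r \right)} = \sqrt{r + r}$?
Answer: $-739203$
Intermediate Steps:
$m{\left(r \right)} = \sqrt{2} \sqrt{r}$ ($m{\left(r \right)} = \sqrt{2 r} = \sqrt{2} \sqrt{r}$)
$O{\left(b,n \right)} = \left(6 + b\right)^{2}$
$- 1240 \left(\left(40 + 360\right) + O{\left(-20,-3 - m{\left(-2 \right)} \right)}\right) - 163 = - 1240 \left(\left(40 + 360\right) + \left(6 - 20\right)^{2}\right) - 163 = - 1240 \left(400 + \left(-14\right)^{2}\right) - 163 = - 1240 \left(400 + 196\right) - 163 = \left(-1240\right) 596 - 163 = -739040 - 163 = -739203$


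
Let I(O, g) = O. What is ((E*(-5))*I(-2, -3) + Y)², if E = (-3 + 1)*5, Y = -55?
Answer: 24025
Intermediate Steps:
E = -10 (E = -2*5 = -10)
((E*(-5))*I(-2, -3) + Y)² = (-10*(-5)*(-2) - 55)² = (50*(-2) - 55)² = (-100 - 55)² = (-155)² = 24025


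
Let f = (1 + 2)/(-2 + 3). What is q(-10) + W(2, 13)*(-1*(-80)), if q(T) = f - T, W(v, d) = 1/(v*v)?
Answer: 33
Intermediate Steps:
f = 3 (f = 3/1 = 3*1 = 3)
W(v, d) = v⁻² (W(v, d) = 1/(v²) = v⁻²)
q(T) = 3 - T
q(-10) + W(2, 13)*(-1*(-80)) = (3 - 1*(-10)) + (-1*(-80))/2² = (3 + 10) + (¼)*80 = 13 + 20 = 33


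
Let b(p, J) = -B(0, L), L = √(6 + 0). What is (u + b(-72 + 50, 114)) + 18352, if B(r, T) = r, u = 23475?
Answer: 41827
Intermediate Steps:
L = √6 ≈ 2.4495
b(p, J) = 0 (b(p, J) = -1*0 = 0)
(u + b(-72 + 50, 114)) + 18352 = (23475 + 0) + 18352 = 23475 + 18352 = 41827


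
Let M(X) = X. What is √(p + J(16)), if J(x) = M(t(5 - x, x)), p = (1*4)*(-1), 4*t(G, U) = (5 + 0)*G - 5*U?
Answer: I*√151/2 ≈ 6.1441*I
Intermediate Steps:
t(G, U) = -5*U/4 + 5*G/4 (t(G, U) = ((5 + 0)*G - 5*U)/4 = (5*G - 5*U)/4 = (-5*U + 5*G)/4 = -5*U/4 + 5*G/4)
p = -4 (p = 4*(-1) = -4)
J(x) = 25/4 - 5*x/2 (J(x) = -5*x/4 + 5*(5 - x)/4 = -5*x/4 + (25/4 - 5*x/4) = 25/4 - 5*x/2)
√(p + J(16)) = √(-4 + (25/4 - 5/2*16)) = √(-4 + (25/4 - 40)) = √(-4 - 135/4) = √(-151/4) = I*√151/2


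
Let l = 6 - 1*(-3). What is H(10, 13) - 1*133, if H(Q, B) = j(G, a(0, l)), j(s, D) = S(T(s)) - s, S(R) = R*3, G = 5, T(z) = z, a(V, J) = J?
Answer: -123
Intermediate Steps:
l = 9 (l = 6 + 3 = 9)
S(R) = 3*R
j(s, D) = 2*s (j(s, D) = 3*s - s = 2*s)
H(Q, B) = 10 (H(Q, B) = 2*5 = 10)
H(10, 13) - 1*133 = 10 - 1*133 = 10 - 133 = -123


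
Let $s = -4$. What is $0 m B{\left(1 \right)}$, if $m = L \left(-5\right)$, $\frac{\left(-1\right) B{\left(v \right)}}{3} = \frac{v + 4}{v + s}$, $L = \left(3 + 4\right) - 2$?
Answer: $0$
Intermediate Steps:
$L = 5$ ($L = 7 - 2 = 5$)
$B{\left(v \right)} = - \frac{3 \left(4 + v\right)}{-4 + v}$ ($B{\left(v \right)} = - 3 \frac{v + 4}{v - 4} = - 3 \frac{4 + v}{-4 + v} = - \frac{3 \left(4 + v\right)}{-4 + v}$)
$m = -25$ ($m = 5 \left(-5\right) = -25$)
$0 m B{\left(1 \right)} = 0 \left(-25\right) \frac{3 \left(-4 - 1\right)}{-4 + 1} = 0 \frac{3 \left(-4 - 1\right)}{-3} = 0 \cdot 3 \left(- \frac{1}{3}\right) \left(-5\right) = 0 \cdot 5 = 0$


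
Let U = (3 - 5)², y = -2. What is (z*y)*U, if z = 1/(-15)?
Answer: 8/15 ≈ 0.53333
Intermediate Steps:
U = 4 (U = (-2)² = 4)
z = -1/15 ≈ -0.066667
(z*y)*U = -1/15*(-2)*4 = (2/15)*4 = 8/15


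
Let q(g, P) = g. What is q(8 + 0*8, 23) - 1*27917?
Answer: -27909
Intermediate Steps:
q(8 + 0*8, 23) - 1*27917 = (8 + 0*8) - 1*27917 = (8 + 0) - 27917 = 8 - 27917 = -27909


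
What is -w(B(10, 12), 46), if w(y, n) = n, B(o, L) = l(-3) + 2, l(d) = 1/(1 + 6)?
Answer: -46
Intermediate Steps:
l(d) = ⅐ (l(d) = 1/7 = ⅐)
B(o, L) = 15/7 (B(o, L) = ⅐ + 2 = 15/7)
-w(B(10, 12), 46) = -1*46 = -46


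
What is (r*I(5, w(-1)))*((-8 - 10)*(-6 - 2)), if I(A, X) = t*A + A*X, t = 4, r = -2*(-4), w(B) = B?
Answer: 17280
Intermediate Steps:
r = 8
I(A, X) = 4*A + A*X
(r*I(5, w(-1)))*((-8 - 10)*(-6 - 2)) = (8*(5*(4 - 1)))*((-8 - 10)*(-6 - 2)) = (8*(5*3))*(-18*(-8)) = (8*15)*144 = 120*144 = 17280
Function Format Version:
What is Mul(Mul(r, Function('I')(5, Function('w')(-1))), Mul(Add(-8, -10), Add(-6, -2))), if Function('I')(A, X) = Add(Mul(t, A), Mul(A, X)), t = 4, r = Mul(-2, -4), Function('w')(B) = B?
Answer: 17280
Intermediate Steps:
r = 8
Function('I')(A, X) = Add(Mul(4, A), Mul(A, X))
Mul(Mul(r, Function('I')(5, Function('w')(-1))), Mul(Add(-8, -10), Add(-6, -2))) = Mul(Mul(8, Mul(5, Add(4, -1))), Mul(Add(-8, -10), Add(-6, -2))) = Mul(Mul(8, Mul(5, 3)), Mul(-18, -8)) = Mul(Mul(8, 15), 144) = Mul(120, 144) = 17280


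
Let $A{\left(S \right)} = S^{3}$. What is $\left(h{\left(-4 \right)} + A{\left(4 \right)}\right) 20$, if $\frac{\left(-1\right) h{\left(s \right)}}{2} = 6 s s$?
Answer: $-2560$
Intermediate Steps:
$h{\left(s \right)} = - 12 s^{2}$ ($h{\left(s \right)} = - 2 \cdot 6 s s = - 2 \cdot 6 s^{2} = - 12 s^{2}$)
$\left(h{\left(-4 \right)} + A{\left(4 \right)}\right) 20 = \left(- 12 \left(-4\right)^{2} + 4^{3}\right) 20 = \left(\left(-12\right) 16 + 64\right) 20 = \left(-192 + 64\right) 20 = \left(-128\right) 20 = -2560$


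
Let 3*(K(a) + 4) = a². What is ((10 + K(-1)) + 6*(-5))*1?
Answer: -71/3 ≈ -23.667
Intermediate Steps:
K(a) = -4 + a²/3
((10 + K(-1)) + 6*(-5))*1 = ((10 + (-4 + (⅓)*(-1)²)) + 6*(-5))*1 = ((10 + (-4 + (⅓)*1)) - 30)*1 = ((10 + (-4 + ⅓)) - 30)*1 = ((10 - 11/3) - 30)*1 = (19/3 - 30)*1 = -71/3*1 = -71/3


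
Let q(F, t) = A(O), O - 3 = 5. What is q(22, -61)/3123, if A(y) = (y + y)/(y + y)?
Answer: 1/3123 ≈ 0.00032020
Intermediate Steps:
O = 8 (O = 3 + 5 = 8)
A(y) = 1 (A(y) = (2*y)/((2*y)) = (2*y)*(1/(2*y)) = 1)
q(F, t) = 1
q(22, -61)/3123 = 1/3123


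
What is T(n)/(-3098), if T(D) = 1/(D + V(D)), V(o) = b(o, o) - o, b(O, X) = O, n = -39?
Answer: 1/120822 ≈ 8.2766e-6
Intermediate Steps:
V(o) = 0 (V(o) = o - o = 0)
T(D) = 1/D (T(D) = 1/(D + 0) = 1/D)
T(n)/(-3098) = 1/(-39*(-3098)) = -1/39*(-1/3098) = 1/120822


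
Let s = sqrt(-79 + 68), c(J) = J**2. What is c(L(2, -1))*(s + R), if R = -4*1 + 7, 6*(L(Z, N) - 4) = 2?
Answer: 169/3 + 169*I*sqrt(11)/9 ≈ 56.333 + 62.279*I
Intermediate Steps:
L(Z, N) = 13/3 (L(Z, N) = 4 + (1/6)*2 = 4 + 1/3 = 13/3)
R = 3 (R = -4 + 7 = 3)
s = I*sqrt(11) (s = sqrt(-11) = I*sqrt(11) ≈ 3.3166*I)
c(L(2, -1))*(s + R) = (13/3)**2*(I*sqrt(11) + 3) = 169*(3 + I*sqrt(11))/9 = 169/3 + 169*I*sqrt(11)/9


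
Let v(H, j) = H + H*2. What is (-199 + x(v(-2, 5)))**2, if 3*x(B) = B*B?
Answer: 34969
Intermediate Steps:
v(H, j) = 3*H (v(H, j) = H + 2*H = 3*H)
x(B) = B**2/3 (x(B) = (B*B)/3 = B**2/3)
(-199 + x(v(-2, 5)))**2 = (-199 + (3*(-2))**2/3)**2 = (-199 + (1/3)*(-6)**2)**2 = (-199 + (1/3)*36)**2 = (-199 + 12)**2 = (-187)**2 = 34969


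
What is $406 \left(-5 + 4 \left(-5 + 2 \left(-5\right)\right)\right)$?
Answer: $-26390$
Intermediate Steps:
$406 \left(-5 + 4 \left(-5 + 2 \left(-5\right)\right)\right) = 406 \left(-5 + 4 \left(-5 - 10\right)\right) = 406 \left(-5 + 4 \left(-15\right)\right) = 406 \left(-5 - 60\right) = 406 \left(-65\right) = -26390$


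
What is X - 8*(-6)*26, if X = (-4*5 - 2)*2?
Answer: 1204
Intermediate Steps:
X = -44 (X = (-20 - 2)*2 = -22*2 = -44)
X - 8*(-6)*26 = -44 - 8*(-6)*26 = -44 + 48*26 = -44 + 1248 = 1204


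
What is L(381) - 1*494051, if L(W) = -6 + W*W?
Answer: -348896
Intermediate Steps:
L(W) = -6 + W²
L(381) - 1*494051 = (-6 + 381²) - 1*494051 = (-6 + 145161) - 494051 = 145155 - 494051 = -348896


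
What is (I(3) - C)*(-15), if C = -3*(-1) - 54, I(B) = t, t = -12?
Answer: -585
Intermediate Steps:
I(B) = -12
C = -51 (C = 3 - 54 = -51)
(I(3) - C)*(-15) = (-12 - 1*(-51))*(-15) = (-12 + 51)*(-15) = 39*(-15) = -585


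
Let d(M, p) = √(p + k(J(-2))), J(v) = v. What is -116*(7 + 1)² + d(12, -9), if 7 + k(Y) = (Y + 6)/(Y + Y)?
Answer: -7424 + I*√17 ≈ -7424.0 + 4.1231*I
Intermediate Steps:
k(Y) = -7 + (6 + Y)/(2*Y) (k(Y) = -7 + (Y + 6)/(Y + Y) = -7 + (6 + Y)/((2*Y)) = -7 + (6 + Y)*(1/(2*Y)) = -7 + (6 + Y)/(2*Y))
d(M, p) = √(-8 + p) (d(M, p) = √(p + (-13/2 + 3/(-2))) = √(p + (-13/2 + 3*(-½))) = √(p + (-13/2 - 3/2)) = √(p - 8) = √(-8 + p))
-116*(7 + 1)² + d(12, -9) = -116*(7 + 1)² + √(-8 - 9) = -116*8² + √(-17) = -116*64 + I*√17 = -7424 + I*√17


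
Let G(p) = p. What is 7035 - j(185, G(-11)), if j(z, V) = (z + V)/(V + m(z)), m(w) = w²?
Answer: 120347658/17107 ≈ 7035.0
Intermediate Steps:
j(z, V) = (V + z)/(V + z²) (j(z, V) = (z + V)/(V + z²) = (V + z)/(V + z²))
7035 - j(185, G(-11)) = 7035 - (-11 + 185)/(-11 + 185²) = 7035 - 174/(-11 + 34225) = 7035 - 174/34214 = 7035 - 1*87/17107 = 7035 - 87/17107 = 120347658/17107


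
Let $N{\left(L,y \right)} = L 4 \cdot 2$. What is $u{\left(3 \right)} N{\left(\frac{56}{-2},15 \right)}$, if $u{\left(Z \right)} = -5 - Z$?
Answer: $1792$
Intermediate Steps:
$N{\left(L,y \right)} = 8 L$ ($N{\left(L,y \right)} = 4 L 2 = 8 L$)
$u{\left(3 \right)} N{\left(\frac{56}{-2},15 \right)} = \left(-5 - 3\right) 8 \frac{56}{-2} = \left(-5 - 3\right) 8 \cdot 56 \left(- \frac{1}{2}\right) = - 8 \cdot 8 \left(-28\right) = \left(-8\right) \left(-224\right) = 1792$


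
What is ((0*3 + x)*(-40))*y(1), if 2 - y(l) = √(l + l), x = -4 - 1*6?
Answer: 800 - 400*√2 ≈ 234.31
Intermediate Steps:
x = -10 (x = -4 - 6 = -10)
y(l) = 2 - √2*√l (y(l) = 2 - √(l + l) = 2 - √(2*l) = 2 - √2*√l)
((0*3 + x)*(-40))*y(1) = ((0*3 - 10)*(-40))*(2 - √2*√1) = ((0 - 10)*(-40))*(2 - 1*√2*1) = (-10*(-40))*(2 - √2) = 400*(2 - √2) = 800 - 400*√2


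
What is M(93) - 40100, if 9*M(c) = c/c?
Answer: -360899/9 ≈ -40100.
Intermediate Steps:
M(c) = ⅑ (M(c) = (c/c)/9 = (⅑)*1 = ⅑)
M(93) - 40100 = ⅑ - 40100 = -360899/9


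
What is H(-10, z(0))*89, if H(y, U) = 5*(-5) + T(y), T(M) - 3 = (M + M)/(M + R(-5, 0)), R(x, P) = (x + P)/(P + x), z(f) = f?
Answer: -15842/9 ≈ -1760.2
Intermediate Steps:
R(x, P) = 1 (R(x, P) = (P + x)/(P + x) = 1)
T(M) = 3 + 2*M/(1 + M) (T(M) = 3 + (M + M)/(M + 1) = 3 + (2*M)/(1 + M) = 3 + 2*M/(1 + M))
H(y, U) = -25 + (3 + 5*y)/(1 + y) (H(y, U) = 5*(-5) + (3 + 5*y)/(1 + y) = -25 + (3 + 5*y)/(1 + y))
H(-10, z(0))*89 = (2*(-11 - 10*(-10))/(1 - 10))*89 = (2*(-11 + 100)/(-9))*89 = (2*(-1/9)*89)*89 = -178/9*89 = -15842/9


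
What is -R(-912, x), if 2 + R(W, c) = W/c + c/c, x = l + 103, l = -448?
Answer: -189/115 ≈ -1.6435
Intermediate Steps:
x = -345 (x = -448 + 103 = -345)
R(W, c) = -1 + W/c (R(W, c) = -2 + (W/c + c/c) = -2 + (W/c + 1) = -2 + (1 + W/c) = -1 + W/c)
-R(-912, x) = -(-912 - 1*(-345))/(-345) = -(-1)*(-912 + 345)/345 = -(-1)*(-567)/345 = -1*189/115 = -189/115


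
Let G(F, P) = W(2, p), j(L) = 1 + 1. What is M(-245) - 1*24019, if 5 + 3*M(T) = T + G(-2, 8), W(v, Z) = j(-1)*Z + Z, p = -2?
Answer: -72313/3 ≈ -24104.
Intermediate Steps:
j(L) = 2
W(v, Z) = 3*Z (W(v, Z) = 2*Z + Z = 3*Z)
G(F, P) = -6 (G(F, P) = 3*(-2) = -6)
M(T) = -11/3 + T/3 (M(T) = -5/3 + (T - 6)/3 = -5/3 + (-6 + T)/3 = -5/3 + (-2 + T/3) = -11/3 + T/3)
M(-245) - 1*24019 = (-11/3 + (1/3)*(-245)) - 1*24019 = (-11/3 - 245/3) - 24019 = -256/3 - 24019 = -72313/3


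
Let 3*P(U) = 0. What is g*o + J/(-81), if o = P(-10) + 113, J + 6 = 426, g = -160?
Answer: -488300/27 ≈ -18085.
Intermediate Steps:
P(U) = 0 (P(U) = (⅓)*0 = 0)
J = 420 (J = -6 + 426 = 420)
o = 113 (o = 0 + 113 = 113)
g*o + J/(-81) = -160*113 + 420/(-81) = -18080 + 420*(-1/81) = -18080 - 140/27 = -488300/27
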